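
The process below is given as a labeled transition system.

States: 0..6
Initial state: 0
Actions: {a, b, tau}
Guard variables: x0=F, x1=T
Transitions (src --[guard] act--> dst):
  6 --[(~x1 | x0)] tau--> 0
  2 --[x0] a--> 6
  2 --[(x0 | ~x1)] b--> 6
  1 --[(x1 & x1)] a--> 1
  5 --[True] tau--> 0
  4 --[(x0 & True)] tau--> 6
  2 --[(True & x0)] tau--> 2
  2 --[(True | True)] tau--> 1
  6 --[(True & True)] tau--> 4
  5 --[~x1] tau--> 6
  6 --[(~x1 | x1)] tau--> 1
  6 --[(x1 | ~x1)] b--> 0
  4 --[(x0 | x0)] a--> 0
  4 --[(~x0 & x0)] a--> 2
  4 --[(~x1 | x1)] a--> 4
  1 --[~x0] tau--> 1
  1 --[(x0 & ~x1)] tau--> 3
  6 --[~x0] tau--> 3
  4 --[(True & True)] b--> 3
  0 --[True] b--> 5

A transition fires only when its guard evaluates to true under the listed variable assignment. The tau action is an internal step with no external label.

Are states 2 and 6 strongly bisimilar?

Answer: NOT BISIMILAR

Trace:
Compute ~ classes (split until stable):
  round 0: {{0,1,2,3,4,5,6}}
  round 1: {{0},{1},{2,5},{3},{4},{6}}
  round 2: {{0},{1},{2},{3},{4},{5},{6}}
stable after 3 split(s): 7 block(s)
[2]={2}  [6]={6}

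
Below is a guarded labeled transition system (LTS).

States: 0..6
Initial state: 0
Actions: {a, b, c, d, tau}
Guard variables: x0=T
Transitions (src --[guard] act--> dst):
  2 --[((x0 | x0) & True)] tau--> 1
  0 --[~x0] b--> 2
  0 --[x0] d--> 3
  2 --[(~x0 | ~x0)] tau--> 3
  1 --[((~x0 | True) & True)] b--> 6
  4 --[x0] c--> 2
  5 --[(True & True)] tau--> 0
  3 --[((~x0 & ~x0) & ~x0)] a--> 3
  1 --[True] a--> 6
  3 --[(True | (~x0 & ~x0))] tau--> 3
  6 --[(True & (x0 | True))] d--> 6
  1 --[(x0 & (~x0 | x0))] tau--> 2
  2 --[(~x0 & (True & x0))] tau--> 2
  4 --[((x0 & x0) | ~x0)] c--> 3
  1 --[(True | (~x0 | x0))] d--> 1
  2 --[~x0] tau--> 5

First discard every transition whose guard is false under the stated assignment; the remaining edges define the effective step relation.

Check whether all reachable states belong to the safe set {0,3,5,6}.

Inv-set: {0,3,5,6}
Reach set: {0,3}
  0: ✓
  3: ✓

Answer: INVARIANT HOLDS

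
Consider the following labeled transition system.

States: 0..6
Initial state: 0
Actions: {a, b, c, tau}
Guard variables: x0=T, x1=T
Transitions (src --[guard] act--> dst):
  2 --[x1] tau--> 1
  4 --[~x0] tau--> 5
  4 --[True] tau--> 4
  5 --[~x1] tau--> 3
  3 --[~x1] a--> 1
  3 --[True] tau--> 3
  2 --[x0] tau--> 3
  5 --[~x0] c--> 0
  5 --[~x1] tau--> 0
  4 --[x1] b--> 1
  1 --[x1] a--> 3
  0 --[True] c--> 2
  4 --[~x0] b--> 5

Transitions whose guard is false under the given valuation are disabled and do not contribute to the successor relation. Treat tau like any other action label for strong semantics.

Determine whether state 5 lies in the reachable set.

Answer: UNREACHABLE

Working:
Guard filter leaves 7 enabled edge(s).
Layer 0: {0}
Layer 1: {2}  total {0,2}
Layer 2: {1,3}  total {0,1,2,3}
Reachable = {0,1,2,3}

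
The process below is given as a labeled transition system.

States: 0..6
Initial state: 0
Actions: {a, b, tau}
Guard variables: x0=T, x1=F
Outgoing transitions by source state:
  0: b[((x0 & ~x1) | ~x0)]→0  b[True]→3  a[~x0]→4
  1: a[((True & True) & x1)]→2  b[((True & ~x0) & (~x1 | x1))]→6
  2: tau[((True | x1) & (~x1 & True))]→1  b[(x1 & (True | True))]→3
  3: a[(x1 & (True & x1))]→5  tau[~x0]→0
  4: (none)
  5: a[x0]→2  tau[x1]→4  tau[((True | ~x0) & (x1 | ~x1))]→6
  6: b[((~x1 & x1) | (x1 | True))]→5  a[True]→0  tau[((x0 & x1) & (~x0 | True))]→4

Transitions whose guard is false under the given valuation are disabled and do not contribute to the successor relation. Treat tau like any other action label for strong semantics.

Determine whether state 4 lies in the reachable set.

Answer: UNREACHABLE

Analysis:
After dropping false guards: 7 live edges.
Layer 0: {0}
Layer 1: {3}  cumulative {0,3}
Reach set: {0,3}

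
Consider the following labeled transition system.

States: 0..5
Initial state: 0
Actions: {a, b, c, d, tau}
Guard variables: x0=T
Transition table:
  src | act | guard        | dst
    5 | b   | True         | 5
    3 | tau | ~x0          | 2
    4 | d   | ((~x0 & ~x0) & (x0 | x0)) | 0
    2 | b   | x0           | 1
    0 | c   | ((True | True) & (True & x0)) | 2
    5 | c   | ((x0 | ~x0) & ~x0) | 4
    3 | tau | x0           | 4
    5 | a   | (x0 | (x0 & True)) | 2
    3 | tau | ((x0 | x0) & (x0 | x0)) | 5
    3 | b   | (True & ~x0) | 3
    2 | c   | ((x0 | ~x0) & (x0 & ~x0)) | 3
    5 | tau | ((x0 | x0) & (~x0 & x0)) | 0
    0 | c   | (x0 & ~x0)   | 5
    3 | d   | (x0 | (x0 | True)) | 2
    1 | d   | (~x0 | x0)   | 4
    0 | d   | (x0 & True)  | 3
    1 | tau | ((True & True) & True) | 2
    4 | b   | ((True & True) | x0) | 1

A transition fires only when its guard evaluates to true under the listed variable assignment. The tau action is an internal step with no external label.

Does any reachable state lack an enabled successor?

Reachable = {0,1,2,3,4,5}
  0: c→2  d→3  [2 exit(s)]
  1: d→4  tau→2  [2 exit(s)]
  2: b→1  [1 exit(s)]
  3: d→2  tau→4  tau→5  [3 exit(s)]
  4: b→1  [1 exit(s)]
  5: a→2  b→5  [2 exit(s)]

Answer: DEADLOCK-FREE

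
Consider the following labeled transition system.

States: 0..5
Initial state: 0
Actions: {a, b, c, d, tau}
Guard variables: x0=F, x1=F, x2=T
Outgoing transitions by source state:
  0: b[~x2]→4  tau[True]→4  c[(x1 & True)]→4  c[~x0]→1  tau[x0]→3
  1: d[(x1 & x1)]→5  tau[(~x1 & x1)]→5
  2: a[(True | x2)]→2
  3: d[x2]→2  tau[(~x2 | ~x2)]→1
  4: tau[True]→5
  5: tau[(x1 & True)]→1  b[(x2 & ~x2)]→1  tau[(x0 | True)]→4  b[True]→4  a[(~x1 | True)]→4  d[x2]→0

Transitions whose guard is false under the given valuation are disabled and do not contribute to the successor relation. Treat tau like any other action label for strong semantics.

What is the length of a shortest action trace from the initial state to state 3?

Layered search for 3:
  L0 = {0}
  L1 = {1,4}
  L2 = {5}
3 never appears.

Answer: UNREACHABLE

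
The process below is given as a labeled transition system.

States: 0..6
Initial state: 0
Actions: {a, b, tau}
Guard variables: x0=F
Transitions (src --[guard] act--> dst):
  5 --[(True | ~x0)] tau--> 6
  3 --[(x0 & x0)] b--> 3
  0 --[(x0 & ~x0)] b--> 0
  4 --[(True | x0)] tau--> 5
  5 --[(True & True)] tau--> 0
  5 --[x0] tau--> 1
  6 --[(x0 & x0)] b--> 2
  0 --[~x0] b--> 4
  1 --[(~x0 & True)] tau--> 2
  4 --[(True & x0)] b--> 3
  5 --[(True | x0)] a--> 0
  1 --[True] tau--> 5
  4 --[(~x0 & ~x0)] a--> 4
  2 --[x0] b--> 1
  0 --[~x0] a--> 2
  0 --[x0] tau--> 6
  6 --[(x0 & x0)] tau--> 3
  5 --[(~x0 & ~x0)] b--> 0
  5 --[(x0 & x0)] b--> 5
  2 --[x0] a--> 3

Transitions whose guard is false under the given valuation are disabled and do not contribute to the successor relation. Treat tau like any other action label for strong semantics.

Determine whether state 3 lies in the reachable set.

Answer: UNREACHABLE

Working:
10 transition(s) survive guard evaluation.
L0 = {0}
L1 = {2,4}  total {0,2,4}
L2 = {5}  total {0,2,4,5}
L3 = {6}  total {0,2,4,5,6}
Reach set: {0,2,4,5,6}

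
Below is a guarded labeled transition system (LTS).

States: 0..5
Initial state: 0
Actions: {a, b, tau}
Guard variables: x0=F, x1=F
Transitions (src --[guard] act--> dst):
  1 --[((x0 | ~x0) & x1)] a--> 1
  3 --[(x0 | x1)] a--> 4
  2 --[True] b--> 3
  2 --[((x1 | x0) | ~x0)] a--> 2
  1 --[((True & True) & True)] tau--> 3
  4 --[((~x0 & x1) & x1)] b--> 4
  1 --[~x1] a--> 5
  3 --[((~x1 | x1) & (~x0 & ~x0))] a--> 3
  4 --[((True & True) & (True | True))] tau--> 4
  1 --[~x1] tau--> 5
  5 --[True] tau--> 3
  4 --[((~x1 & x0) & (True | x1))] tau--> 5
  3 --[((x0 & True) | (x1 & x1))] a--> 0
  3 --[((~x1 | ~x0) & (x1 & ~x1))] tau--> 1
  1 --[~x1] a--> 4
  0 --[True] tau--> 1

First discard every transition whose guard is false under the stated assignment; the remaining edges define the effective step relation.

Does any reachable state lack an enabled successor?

Answer: DEADLOCK-FREE

Trace:
Reach set: {0,1,3,4,5}
  0: tau→1  [1 exit(s)]
  1: a→4  a→5  tau→3  tau→5  [4 exit(s)]
  3: a→3  [1 exit(s)]
  4: tau→4  [1 exit(s)]
  5: tau→3  [1 exit(s)]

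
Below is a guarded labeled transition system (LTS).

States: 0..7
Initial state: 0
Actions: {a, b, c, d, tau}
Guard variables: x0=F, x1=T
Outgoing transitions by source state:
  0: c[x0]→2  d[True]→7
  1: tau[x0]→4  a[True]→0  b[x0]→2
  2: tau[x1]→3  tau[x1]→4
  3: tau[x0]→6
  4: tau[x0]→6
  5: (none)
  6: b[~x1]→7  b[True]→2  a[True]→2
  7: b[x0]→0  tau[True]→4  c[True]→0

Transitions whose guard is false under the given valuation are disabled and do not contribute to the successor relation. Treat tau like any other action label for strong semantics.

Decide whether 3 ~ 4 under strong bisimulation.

Compute ~ classes (split until stable):
  P[0] = {{0,1,2,3,4,5,6,7}}
  P[1] = {{0},{1},{2},{3,4,5},{6},{7}}
6 equivalence class(es) (converged in 2)
[3]={3,4,5}  [4]={3,4,5}

Answer: BISIMILAR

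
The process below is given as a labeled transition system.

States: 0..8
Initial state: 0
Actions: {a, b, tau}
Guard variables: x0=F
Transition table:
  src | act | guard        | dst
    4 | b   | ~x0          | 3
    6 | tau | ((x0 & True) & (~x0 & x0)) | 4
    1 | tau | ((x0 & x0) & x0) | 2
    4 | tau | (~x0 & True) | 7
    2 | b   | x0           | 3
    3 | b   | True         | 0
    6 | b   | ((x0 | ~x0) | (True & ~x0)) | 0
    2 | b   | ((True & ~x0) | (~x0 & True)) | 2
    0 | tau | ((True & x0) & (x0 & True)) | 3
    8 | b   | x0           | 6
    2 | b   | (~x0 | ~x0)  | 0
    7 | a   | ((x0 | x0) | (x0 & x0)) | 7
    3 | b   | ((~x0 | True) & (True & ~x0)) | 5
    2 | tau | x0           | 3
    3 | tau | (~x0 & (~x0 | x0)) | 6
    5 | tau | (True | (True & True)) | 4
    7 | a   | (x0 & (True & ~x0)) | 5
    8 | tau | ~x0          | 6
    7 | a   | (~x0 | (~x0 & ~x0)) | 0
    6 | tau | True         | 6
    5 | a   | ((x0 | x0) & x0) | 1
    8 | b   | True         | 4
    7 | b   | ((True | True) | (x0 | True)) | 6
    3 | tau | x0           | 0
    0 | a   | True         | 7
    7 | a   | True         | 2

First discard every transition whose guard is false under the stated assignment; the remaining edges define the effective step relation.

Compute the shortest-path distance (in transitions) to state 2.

Breadth-first toward 2:
  depth 0: {0}
  depth 1: {7}
  depth 2: {2,6}
2 enters at depth 2; path a·a

Answer: 2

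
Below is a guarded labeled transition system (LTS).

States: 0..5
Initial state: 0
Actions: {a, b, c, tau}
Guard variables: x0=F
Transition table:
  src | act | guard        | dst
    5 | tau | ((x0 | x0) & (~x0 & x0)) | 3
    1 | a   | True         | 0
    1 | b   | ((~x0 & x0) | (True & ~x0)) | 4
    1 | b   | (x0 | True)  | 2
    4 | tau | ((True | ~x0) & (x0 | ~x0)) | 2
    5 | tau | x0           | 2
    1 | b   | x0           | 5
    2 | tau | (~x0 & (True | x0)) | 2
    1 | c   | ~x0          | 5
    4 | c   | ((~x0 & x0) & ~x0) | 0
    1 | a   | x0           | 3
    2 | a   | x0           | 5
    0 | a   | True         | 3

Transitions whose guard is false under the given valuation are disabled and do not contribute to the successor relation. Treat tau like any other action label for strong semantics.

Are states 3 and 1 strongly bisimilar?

Answer: NOT BISIMILAR

Working:
Bisimulation quotient by refinement:
  round 0: {{0,1,2,3,4,5}}
  round 1: {{0},{1},{2,4},{3,5}}
stable after 2 split(s): 4 block(s)
class of 3: {3,5}; class of 1: {1}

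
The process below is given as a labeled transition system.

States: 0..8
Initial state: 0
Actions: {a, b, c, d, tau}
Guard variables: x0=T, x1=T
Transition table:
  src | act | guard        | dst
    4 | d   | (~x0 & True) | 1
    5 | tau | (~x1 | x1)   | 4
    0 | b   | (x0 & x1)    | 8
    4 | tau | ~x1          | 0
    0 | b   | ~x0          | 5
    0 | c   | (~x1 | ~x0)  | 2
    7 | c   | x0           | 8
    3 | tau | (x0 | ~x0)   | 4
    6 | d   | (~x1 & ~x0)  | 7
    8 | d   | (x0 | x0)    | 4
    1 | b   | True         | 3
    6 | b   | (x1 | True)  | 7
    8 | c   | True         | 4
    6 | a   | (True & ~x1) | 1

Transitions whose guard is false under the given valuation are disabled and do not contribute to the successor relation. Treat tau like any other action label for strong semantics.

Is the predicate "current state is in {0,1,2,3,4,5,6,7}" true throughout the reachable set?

Answer: INVARIANT VIOLATED at state 8

Working:
Allowed set {0,1,2,3,4,5,6,7}
Reachable = {0,4,8}
  0: safe
  4: safe
  8: VIOLATES
witness against invariant: b → 8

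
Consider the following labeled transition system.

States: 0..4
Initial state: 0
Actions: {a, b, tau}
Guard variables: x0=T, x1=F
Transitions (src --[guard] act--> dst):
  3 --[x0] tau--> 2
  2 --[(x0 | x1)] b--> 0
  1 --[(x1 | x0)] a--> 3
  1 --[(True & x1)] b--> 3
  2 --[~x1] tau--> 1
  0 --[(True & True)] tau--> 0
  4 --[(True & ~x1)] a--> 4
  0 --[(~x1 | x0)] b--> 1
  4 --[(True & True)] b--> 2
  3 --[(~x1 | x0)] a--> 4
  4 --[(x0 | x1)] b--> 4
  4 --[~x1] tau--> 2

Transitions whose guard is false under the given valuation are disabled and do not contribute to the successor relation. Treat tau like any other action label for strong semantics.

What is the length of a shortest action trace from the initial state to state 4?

Answer: 3

Trace:
Breadth-first toward 4:
  depth 0: {0}
  depth 1: {1}
  depth 2: {3}
  depth 3: {2,4}
depth(4)=3, e.g. b·a·a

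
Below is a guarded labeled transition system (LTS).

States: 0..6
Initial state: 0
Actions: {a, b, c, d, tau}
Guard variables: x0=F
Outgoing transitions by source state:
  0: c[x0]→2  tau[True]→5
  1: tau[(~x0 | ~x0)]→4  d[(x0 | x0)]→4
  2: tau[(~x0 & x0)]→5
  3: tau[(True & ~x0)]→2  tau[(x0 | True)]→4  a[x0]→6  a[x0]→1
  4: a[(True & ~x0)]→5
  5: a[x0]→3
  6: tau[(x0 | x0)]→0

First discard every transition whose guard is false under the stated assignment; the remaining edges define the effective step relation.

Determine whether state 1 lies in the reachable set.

Answer: UNREACHABLE

Analysis:
5 transition(s) survive guard evaluation.
depth 0: {0}
depth 1: {5}  cumulative {0,5}
Reachable = {0,5}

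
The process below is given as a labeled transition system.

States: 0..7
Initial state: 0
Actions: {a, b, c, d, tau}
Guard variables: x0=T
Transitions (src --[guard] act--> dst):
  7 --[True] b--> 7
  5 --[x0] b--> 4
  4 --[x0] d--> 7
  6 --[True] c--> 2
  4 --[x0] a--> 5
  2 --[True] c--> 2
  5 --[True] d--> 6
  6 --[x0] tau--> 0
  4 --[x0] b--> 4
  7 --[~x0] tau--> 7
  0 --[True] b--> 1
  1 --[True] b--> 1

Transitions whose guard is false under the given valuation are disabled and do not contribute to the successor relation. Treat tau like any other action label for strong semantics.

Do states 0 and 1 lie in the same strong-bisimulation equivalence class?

Answer: BISIMILAR

Analysis:
Refine partition for ~:
  round 0: {{0,1,2,3,4,5,6,7}}
  round 1: {{0,1,7},{2},{3},{4},{5},{6}}
stable after 2 split(s): 6 block(s)
class of 0: {0,1,7}; class of 1: {0,1,7}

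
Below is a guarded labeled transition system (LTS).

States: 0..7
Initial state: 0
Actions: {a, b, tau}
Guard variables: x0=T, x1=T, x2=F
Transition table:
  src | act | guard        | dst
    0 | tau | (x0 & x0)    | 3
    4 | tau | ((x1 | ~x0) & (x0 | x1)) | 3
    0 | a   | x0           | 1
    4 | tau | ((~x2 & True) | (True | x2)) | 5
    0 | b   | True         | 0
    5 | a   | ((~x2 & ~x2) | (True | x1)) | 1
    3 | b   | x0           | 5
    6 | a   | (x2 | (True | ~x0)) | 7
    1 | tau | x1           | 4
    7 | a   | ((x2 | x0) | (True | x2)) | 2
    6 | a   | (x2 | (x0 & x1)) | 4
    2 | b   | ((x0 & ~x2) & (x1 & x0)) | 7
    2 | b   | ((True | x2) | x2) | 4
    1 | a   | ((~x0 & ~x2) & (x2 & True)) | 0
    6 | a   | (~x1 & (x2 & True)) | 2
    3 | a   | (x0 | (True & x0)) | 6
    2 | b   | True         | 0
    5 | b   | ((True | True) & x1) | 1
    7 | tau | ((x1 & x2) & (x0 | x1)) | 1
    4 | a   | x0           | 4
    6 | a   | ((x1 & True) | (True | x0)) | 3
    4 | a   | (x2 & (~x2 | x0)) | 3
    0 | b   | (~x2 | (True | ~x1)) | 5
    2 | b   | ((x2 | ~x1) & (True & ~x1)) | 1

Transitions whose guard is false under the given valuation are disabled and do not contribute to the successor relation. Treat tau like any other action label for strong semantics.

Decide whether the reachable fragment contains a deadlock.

Answer: DEADLOCK-FREE

Analysis:
R = {0,1,2,3,4,5,6,7}
  0: a→1  b→0  b→5  tau→3  [deg 4]
  1: tau→4  [deg 1]
  2: b→0  b→4  b→7  [deg 3]
  3: a→6  b→5  [deg 2]
  4: a→4  tau→3  tau→5  [deg 3]
  5: a→1  b→1  [deg 2]
  6: a→3  a→4  a→7  [deg 3]
  7: a→2  [deg 1]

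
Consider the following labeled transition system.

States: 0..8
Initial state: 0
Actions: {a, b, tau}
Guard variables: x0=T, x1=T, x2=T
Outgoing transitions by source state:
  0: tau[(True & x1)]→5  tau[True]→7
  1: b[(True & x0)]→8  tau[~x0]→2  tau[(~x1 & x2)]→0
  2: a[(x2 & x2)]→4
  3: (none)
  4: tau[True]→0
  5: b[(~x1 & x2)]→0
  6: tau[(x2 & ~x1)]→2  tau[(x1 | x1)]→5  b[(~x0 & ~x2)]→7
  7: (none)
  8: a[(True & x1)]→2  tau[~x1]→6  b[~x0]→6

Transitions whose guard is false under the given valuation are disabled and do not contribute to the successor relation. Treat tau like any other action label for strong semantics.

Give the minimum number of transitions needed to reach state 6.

BFS to 6:
  depth 0: {0}
  depth 1: {5,7}
6 never appears.

Answer: UNREACHABLE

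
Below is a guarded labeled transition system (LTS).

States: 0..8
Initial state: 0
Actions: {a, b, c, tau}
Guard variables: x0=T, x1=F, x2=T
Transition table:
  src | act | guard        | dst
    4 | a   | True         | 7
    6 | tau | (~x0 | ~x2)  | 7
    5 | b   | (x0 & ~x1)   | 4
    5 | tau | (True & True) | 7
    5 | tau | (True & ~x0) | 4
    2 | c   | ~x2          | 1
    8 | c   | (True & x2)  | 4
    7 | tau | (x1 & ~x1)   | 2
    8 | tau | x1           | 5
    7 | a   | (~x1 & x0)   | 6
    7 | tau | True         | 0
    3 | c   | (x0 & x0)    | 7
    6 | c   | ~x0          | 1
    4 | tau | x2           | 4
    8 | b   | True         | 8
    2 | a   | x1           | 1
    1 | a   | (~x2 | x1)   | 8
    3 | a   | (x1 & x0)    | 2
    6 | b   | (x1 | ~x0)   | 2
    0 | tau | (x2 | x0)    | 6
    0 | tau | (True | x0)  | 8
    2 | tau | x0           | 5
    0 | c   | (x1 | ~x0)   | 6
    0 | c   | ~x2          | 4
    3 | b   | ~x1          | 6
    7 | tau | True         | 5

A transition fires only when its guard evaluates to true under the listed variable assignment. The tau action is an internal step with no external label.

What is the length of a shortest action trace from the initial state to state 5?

Answer: 4

Trace:
Breadth-first toward 5:
  Layer 0: {0}
  Layer 1: {6,8}
  Layer 2: {4}
  Layer 3: {7}
  Layer 4: {5}
5 enters at depth 4; path tau·c·a·tau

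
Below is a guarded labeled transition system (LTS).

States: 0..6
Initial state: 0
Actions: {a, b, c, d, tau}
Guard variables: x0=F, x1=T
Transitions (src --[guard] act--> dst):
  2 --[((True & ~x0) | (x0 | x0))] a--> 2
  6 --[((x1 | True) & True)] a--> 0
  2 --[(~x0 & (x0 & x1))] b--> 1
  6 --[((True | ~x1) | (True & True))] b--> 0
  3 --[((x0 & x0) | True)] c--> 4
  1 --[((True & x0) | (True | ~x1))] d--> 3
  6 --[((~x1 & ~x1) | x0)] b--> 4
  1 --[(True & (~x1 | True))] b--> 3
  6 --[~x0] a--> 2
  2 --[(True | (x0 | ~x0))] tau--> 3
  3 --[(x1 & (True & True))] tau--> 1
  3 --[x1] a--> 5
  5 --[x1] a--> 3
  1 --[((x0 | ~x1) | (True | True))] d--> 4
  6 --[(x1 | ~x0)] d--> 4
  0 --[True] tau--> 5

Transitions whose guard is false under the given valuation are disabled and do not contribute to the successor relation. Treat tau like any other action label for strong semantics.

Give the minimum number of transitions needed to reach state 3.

BFS to 3:
  Layer 0: {0}
  Layer 1: {5}
  Layer 2: {3}
first hit 3 at d=2 via tau·a

Answer: 2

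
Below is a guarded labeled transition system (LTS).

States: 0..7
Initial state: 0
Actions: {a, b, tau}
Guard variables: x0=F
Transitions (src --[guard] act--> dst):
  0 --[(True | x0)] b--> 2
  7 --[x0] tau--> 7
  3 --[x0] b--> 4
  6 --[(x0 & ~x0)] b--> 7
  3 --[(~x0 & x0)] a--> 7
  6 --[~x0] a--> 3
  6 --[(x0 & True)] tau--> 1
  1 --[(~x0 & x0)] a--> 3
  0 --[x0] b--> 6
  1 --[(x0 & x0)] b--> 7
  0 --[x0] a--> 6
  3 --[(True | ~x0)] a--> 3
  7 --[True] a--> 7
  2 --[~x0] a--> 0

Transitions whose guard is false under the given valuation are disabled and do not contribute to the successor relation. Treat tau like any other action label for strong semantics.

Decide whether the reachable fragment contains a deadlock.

Answer: DEADLOCK-FREE

Trace:
R = {0,2}
  0: b→2  [deg 1]
  2: a→0  [deg 1]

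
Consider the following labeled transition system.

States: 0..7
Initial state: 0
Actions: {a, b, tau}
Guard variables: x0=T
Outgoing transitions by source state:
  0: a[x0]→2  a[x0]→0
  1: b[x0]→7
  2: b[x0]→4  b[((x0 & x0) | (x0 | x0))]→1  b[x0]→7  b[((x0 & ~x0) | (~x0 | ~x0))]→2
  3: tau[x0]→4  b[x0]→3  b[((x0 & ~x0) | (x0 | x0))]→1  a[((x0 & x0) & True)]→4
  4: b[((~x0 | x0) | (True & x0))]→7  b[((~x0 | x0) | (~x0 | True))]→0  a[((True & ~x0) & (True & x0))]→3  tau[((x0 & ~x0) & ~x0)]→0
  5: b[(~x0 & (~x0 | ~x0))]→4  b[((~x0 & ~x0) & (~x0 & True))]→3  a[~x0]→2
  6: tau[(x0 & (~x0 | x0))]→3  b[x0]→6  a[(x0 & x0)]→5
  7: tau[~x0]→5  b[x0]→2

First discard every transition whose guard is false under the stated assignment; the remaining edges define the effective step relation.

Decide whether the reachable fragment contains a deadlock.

Reachable = {0,1,2,4,7}
  0: a→0  a→2  [2 out]
  1: b→7  [1 out]
  2: b→1  b→4  b→7  [3 out]
  4: b→0  b→7  [2 out]
  7: b→2  [1 out]

Answer: DEADLOCK-FREE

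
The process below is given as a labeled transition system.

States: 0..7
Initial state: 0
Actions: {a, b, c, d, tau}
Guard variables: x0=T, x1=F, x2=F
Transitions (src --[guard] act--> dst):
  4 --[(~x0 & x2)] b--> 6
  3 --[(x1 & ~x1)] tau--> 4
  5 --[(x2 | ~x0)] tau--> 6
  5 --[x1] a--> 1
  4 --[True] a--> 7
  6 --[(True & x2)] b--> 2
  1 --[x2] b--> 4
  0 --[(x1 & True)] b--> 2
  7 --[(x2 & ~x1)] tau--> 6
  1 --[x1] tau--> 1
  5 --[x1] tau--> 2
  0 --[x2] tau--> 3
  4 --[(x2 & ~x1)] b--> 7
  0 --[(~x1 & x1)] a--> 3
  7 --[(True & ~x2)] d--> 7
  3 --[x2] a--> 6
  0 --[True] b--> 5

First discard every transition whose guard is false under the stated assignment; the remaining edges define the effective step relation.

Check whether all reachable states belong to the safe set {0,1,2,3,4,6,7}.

Safe = {0,1,2,3,4,6,7}
Reachable = {0,5}
  0: ok
  5: outside
counterexample path to 5: b

Answer: INVARIANT VIOLATED at state 5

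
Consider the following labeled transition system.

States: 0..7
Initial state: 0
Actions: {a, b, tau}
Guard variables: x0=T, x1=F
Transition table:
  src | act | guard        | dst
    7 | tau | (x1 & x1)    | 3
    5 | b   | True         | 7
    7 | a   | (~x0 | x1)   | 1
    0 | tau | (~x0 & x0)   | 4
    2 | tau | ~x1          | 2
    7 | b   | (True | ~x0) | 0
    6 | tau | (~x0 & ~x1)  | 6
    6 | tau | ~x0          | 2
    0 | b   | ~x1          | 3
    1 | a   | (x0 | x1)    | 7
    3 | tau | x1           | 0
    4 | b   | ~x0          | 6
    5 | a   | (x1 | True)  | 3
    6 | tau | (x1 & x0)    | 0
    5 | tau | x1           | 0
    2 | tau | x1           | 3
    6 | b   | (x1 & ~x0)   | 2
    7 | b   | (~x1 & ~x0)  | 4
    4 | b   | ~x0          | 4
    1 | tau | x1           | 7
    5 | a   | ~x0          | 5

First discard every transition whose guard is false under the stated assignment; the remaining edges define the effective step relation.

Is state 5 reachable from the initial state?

Answer: UNREACHABLE

Working:
6 transition(s) survive guard evaluation.
Layer 0: {0}
Layer 1: {3}  total {0,3}
R = {0,3}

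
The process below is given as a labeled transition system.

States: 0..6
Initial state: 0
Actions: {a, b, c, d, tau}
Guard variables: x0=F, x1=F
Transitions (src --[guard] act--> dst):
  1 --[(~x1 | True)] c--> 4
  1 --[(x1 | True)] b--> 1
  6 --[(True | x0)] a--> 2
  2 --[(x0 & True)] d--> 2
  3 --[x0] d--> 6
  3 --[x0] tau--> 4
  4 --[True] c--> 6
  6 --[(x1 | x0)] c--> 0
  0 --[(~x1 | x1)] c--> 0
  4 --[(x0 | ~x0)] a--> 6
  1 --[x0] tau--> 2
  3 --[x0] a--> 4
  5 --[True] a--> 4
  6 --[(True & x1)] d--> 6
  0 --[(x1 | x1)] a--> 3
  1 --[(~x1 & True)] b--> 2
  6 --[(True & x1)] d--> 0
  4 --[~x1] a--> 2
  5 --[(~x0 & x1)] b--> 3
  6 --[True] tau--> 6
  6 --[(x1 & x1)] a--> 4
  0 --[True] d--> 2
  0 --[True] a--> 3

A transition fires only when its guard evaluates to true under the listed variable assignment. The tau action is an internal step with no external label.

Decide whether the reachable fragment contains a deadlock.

Reach set: {0,2,3}
  0: a→3  c→0  d→2  [deg 3]
  2: ∅  [deadlock]
  3: ∅  [deadlock]
trace reaching 2: d

Answer: DEADLOCK at state 2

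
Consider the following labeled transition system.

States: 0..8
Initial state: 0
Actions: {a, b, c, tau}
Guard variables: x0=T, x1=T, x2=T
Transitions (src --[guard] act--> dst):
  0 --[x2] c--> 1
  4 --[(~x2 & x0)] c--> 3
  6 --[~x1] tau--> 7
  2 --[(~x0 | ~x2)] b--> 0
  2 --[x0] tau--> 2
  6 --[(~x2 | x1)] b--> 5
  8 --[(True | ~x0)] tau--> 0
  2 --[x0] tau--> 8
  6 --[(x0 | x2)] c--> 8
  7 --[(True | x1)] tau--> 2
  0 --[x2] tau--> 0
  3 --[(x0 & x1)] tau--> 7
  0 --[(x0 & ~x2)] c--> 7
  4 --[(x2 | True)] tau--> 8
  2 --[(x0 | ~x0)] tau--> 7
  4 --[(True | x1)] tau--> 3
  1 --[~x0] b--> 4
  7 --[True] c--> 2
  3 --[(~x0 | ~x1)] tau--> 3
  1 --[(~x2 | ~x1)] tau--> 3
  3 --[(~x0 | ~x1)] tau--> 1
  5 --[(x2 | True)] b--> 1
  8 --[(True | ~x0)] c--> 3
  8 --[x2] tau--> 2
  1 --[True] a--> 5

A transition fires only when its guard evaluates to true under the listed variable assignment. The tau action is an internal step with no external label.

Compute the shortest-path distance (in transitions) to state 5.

Answer: 2

Trace:
Layered search for 5:
  depth 0: {0}
  depth 1: {1}
  depth 2: {5}
5 enters at depth 2; path c·a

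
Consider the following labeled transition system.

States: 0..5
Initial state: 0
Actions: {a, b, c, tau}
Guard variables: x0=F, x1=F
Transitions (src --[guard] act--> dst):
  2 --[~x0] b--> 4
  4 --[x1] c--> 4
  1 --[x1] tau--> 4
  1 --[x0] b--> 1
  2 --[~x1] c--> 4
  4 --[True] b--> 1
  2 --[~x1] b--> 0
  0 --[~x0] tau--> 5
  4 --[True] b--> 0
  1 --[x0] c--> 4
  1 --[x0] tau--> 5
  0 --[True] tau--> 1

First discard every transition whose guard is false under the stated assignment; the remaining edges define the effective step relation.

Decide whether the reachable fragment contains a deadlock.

Answer: DEADLOCK at state 1

Analysis:
R = {0,1,5}
  0: tau→1  tau→5  [deg 2]
  1: ∅  [STUCK]
  5: ∅  [STUCK]
witness 1: tau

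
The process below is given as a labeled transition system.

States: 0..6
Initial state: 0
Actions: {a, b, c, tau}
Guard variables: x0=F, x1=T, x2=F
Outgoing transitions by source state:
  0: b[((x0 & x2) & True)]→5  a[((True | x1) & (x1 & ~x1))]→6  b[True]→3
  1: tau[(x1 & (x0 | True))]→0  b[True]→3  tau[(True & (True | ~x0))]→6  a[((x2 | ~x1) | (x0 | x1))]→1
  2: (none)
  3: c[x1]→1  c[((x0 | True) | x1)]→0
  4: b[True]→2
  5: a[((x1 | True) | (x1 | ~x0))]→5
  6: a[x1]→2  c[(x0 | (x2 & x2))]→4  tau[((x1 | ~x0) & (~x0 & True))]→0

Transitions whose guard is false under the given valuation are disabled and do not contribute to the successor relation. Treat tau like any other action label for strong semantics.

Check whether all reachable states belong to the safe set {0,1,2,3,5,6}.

Answer: INVARIANT HOLDS

Trace:
Safe = {0,1,2,3,5,6}
Reachable = {0,1,2,3,6}
  0: safe
  1: safe
  2: safe
  3: safe
  6: safe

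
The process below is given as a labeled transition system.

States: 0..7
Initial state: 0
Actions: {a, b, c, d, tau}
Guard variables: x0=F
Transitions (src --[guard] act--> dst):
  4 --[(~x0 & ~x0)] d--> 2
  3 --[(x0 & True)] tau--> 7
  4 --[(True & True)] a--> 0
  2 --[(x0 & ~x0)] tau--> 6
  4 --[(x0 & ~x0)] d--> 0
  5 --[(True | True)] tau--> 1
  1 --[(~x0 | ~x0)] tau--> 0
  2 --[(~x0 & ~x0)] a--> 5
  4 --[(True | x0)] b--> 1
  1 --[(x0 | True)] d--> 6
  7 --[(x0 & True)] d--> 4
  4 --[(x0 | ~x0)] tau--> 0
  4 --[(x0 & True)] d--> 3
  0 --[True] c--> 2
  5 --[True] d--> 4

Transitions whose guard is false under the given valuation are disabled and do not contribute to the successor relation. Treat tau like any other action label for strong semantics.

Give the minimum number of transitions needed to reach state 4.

Layered search for 4:
  L0 = {0}
  L1 = {2}
  L2 = {5}
  L3 = {1,4}
depth(4)=3, e.g. c·a·d

Answer: 3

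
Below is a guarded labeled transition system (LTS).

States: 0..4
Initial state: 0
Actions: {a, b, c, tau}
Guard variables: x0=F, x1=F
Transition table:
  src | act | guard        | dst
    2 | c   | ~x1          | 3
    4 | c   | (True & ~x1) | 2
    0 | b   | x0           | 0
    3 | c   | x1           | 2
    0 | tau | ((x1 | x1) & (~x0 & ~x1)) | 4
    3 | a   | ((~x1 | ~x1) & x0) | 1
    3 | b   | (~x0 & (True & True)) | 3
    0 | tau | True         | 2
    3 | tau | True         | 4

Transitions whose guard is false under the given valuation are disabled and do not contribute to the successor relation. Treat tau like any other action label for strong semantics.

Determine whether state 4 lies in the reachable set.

Guard filter leaves 5 enabled edge(s).
L0 = {0}
L1 = {2}  now seen {0,2}
L2 = {3}  now seen {0,2,3}
L3 = {4}  now seen {0,2,3,4}
Reachable = {0,2,3,4}
witness 4: tau·c·tau

Answer: REACHABLE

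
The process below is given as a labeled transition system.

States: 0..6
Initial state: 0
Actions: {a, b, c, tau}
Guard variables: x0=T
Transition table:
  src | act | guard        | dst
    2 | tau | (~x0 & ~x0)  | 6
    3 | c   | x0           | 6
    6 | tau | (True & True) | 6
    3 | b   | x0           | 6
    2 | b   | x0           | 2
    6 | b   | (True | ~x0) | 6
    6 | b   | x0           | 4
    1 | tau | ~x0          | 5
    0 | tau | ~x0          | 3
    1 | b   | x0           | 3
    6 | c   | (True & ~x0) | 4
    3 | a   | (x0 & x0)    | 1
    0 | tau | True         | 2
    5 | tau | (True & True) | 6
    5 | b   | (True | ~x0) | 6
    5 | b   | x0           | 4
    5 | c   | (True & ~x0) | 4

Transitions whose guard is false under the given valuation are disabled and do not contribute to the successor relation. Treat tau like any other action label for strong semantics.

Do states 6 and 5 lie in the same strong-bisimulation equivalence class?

Answer: BISIMILAR

Analysis:
Compute ~ classes (split until stable):
  round 0: {{0,1,2,3,4,5,6}}
  round 1: {{0},{1,2},{3},{4},{5,6}}
  round 2: {{0},{1},{2},{3},{4},{5,6}}
stable after 3 split(s): 6 block(s)
6∈{5,6}, 5∈{5,6}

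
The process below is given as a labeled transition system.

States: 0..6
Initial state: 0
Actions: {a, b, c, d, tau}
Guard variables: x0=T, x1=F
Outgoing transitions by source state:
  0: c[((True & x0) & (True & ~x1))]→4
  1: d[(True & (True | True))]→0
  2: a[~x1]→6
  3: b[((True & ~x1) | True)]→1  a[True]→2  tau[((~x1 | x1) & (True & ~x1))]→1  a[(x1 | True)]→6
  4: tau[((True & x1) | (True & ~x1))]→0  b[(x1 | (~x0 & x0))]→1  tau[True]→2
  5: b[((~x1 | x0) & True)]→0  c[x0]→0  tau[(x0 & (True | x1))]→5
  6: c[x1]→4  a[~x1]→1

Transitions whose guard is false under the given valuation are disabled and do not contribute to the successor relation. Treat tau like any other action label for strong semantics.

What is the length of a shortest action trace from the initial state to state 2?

Layered search for 2:
  Layer 0: {0}
  Layer 1: {4}
  Layer 2: {2}
2 enters at depth 2; path c·tau

Answer: 2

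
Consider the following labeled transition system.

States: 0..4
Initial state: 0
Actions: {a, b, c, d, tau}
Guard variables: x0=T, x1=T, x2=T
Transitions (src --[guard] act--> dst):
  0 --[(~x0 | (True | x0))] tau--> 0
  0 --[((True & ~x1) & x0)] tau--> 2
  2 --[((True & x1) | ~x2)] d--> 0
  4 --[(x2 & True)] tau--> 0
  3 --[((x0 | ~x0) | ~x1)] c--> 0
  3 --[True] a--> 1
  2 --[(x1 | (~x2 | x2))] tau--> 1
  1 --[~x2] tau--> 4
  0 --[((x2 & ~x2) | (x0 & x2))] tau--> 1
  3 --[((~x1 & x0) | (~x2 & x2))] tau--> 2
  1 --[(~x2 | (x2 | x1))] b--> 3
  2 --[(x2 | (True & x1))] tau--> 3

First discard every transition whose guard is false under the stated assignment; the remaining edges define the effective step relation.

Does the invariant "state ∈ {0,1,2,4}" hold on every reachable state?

Answer: INVARIANT VIOLATED at state 3

Working:
Allowed set {0,1,2,4}
Reachable = {0,1,3}
  0: safe
  1: safe
  3: outside
counterexample path to 3: tau·b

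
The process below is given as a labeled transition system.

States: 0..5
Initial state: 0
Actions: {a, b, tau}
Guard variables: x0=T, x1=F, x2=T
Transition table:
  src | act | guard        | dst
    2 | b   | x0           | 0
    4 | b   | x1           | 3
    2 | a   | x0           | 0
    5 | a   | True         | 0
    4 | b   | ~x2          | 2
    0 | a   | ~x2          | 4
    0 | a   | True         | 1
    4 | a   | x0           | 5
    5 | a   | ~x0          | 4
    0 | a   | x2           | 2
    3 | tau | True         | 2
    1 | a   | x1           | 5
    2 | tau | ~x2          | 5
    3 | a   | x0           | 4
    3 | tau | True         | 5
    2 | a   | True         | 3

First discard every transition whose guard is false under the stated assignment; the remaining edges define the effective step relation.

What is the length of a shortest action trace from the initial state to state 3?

Breadth-first toward 3:
  Layer 0: {0}
  Layer 1: {1,2}
  Layer 2: {3}
3 enters at depth 2; path a·a

Answer: 2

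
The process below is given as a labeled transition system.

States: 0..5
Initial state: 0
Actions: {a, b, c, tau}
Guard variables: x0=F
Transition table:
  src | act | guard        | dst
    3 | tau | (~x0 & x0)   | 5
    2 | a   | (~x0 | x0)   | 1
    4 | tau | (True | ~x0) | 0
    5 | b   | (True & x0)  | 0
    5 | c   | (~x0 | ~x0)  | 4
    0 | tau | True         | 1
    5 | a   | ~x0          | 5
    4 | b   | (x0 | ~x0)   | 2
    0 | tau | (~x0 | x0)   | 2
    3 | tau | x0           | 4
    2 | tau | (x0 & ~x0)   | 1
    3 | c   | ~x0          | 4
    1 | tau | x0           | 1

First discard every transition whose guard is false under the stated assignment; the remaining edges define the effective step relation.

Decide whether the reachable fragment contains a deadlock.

Answer: DEADLOCK at state 1

Trace:
Reach set: {0,1,2}
  0: tau→1  tau→2  [2 out]
  1: ∅  [STUCK]
  2: a→1  [1 out]
Path to 1: tau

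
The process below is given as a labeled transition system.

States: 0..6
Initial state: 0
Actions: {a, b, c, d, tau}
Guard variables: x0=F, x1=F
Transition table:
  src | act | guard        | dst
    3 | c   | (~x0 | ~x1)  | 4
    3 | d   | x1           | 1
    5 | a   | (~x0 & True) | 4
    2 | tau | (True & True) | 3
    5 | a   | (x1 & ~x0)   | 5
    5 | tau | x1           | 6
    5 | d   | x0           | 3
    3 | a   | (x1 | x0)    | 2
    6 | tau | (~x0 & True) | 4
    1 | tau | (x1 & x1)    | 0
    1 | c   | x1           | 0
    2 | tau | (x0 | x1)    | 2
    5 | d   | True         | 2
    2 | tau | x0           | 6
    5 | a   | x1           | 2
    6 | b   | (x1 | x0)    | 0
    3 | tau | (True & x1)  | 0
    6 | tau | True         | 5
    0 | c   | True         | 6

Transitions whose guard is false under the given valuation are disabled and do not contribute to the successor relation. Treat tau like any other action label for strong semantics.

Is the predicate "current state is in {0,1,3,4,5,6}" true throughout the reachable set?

Safe = {0,1,3,4,5,6}
Reach set: {0,2,3,4,5,6}
  0: ok
  2: VIOLATES
  3: ok
  4: ok
  5: ok
  6: ok
reach 2 via c·tau·d — violates

Answer: INVARIANT VIOLATED at state 2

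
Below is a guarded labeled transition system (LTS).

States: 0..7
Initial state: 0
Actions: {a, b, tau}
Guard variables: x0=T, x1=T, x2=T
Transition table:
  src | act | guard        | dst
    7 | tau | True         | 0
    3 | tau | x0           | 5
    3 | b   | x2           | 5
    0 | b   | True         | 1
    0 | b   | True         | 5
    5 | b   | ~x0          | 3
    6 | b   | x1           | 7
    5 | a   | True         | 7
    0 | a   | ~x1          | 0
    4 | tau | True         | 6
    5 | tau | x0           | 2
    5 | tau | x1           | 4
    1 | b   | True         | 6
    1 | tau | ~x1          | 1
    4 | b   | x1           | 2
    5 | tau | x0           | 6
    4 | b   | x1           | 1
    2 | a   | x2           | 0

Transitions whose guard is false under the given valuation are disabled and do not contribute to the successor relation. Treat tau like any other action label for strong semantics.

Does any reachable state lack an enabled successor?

Answer: DEADLOCK-FREE

Working:
Reach set: {0,1,2,4,5,6,7}
  0: b→1  b→5  [2 out]
  1: b→6  [1 out]
  2: a→0  [1 out]
  4: b→1  b→2  tau→6  [3 out]
  5: a→7  tau→2  tau→4  tau→6  [4 out]
  6: b→7  [1 out]
  7: tau→0  [1 out]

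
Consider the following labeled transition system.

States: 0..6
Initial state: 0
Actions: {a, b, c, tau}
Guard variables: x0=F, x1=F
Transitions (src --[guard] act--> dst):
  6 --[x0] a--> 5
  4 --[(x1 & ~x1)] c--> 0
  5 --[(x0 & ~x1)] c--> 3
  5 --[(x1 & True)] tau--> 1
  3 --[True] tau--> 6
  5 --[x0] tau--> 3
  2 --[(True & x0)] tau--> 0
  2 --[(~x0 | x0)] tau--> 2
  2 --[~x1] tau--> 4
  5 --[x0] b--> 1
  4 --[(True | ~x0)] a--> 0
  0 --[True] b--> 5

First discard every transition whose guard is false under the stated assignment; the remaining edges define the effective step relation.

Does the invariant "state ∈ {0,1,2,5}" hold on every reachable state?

Answer: INVARIANT HOLDS

Trace:
Safe = {0,1,2,5}
Reachable = {0,5}
  0: ok
  5: ok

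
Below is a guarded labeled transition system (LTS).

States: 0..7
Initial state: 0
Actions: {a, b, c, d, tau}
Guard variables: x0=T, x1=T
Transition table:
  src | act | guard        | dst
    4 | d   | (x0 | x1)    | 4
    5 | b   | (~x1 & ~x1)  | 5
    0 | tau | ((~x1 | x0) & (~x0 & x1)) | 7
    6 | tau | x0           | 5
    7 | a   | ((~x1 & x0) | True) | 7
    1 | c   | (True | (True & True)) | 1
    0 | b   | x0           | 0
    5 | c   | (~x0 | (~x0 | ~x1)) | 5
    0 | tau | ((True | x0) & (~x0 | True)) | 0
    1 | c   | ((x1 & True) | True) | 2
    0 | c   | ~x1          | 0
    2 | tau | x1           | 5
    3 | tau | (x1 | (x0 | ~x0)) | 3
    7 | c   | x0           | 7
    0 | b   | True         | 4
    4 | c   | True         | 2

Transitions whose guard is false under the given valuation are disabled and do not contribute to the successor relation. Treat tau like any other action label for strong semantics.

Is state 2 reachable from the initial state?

Answer: REACHABLE

Analysis:
12 transition(s) survive guard evaluation.
L0 = {0}
L1 = {4}  cumulative {0,4}
L2 = {2}  cumulative {0,2,4}
L3 = {5}  cumulative {0,2,4,5}
Reachable = {0,2,4,5}
trace reaching 2: b·c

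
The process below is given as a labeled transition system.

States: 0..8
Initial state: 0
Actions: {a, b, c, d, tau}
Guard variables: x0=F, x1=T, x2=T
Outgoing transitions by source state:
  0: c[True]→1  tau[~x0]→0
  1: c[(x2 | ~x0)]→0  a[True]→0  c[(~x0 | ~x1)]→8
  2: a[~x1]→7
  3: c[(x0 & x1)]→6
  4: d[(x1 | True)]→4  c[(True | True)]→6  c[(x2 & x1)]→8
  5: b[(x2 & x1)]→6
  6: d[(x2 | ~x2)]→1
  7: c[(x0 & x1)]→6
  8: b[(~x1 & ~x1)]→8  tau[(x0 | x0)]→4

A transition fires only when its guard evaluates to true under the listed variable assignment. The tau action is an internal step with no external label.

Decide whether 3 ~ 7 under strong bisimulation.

Compute ~ classes (split until stable):
  round 0: {{0,1,2,3,4,5,6,7,8}}
  round 1: {{0},{1},{2,3,7,8},{4},{5},{6}}
Fixed point at round 2; 6 class(es).
[3]={2,3,7,8}  [7]={2,3,7,8}

Answer: BISIMILAR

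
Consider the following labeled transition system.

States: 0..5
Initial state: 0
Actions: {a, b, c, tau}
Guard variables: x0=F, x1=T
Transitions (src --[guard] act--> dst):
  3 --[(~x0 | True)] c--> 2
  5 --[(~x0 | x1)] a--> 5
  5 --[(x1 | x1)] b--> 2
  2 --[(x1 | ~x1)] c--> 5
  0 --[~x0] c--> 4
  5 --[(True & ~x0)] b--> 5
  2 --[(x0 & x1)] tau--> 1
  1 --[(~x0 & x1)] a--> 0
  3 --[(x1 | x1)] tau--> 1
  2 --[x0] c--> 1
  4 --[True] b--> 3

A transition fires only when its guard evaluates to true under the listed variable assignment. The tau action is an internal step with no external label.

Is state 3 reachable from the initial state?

Answer: REACHABLE

Working:
9 transition(s) survive guard evaluation.
depth 0: {0}
depth 1: {4}  total {0,4}
depth 2: {3}  total {0,3,4}
depth 3: {1,2}  total {0,1,2,3,4}
depth 4: {5}  total {0,1,2,3,4,5}
Reachable = {0,1,2,3,4,5}
trace reaching 3: c·b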